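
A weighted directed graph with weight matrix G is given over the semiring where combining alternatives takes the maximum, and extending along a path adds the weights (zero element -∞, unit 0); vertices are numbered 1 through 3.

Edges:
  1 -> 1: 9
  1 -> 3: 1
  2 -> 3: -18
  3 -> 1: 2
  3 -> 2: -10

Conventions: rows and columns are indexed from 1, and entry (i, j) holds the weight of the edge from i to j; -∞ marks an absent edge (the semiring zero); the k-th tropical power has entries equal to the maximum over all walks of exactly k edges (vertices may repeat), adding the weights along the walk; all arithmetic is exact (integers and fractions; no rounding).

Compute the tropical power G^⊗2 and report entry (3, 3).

G^⊗2:
  [18, -9, 10]
  [-16, -28, -∞]
  [11, -∞, 3]
Key observation: the optimum is the walk 3->1->3, with weight 2 + 1 = 3.
Optimal value attained by: walk 3->1->3.
Answer: (G^⊗2)[3][3] = 3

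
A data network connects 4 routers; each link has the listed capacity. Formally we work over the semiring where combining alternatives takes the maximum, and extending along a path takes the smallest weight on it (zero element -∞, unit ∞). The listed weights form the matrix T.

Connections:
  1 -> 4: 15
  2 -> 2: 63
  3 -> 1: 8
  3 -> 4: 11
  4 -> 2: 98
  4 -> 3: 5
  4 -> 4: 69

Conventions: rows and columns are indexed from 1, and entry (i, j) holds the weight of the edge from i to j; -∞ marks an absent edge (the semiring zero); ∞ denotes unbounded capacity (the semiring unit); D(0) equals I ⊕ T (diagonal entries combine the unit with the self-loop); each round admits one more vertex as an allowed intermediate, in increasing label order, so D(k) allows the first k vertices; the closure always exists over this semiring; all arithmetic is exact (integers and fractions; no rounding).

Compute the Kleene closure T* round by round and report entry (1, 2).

D(0):
  [∞, -∞, -∞, 15]
  [-∞, ∞, -∞, -∞]
  [8, -∞, ∞, 11]
  [-∞, 98, 5, ∞]
D(1):
  [∞, -∞, -∞, 15]
  [-∞, ∞, -∞, -∞]
  [8, -∞, ∞, 11]
  [-∞, 98, 5, ∞]
D(2):
  [∞, -∞, -∞, 15]
  [-∞, ∞, -∞, -∞]
  [8, -∞, ∞, 11]
  [-∞, 98, 5, ∞]
D(3):
  [∞, -∞, -∞, 15]
  [-∞, ∞, -∞, -∞]
  [8, -∞, ∞, 11]
  [5, 98, 5, ∞]
D(4):
  [∞, 15, 5, 15]
  [-∞, ∞, -∞, -∞]
  [8, 11, ∞, 11]
  [5, 98, 5, ∞]
Answer: T*[1][2] = 15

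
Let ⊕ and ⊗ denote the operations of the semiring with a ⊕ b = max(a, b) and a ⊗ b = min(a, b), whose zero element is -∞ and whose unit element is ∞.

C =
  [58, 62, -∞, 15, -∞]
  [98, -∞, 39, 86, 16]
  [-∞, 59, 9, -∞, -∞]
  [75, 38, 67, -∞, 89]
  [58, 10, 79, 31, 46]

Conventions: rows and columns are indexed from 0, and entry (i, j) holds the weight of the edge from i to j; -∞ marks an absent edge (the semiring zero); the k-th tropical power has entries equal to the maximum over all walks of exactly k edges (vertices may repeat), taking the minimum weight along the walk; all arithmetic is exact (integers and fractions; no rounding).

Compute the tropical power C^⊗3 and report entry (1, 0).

C^⊗2:
  [62, 58, 39, 62, 16]
  [75, 62, 67, 16, 86]
  [59, 9, 39, 59, 16]
  [58, 62, 79, 38, 46]
  [58, 59, 46, 31, 46]
C^⊗3:
  [62, 62, 62, 58, 62]
  [62, 62, 79, 62, 46]
  [59, 59, 59, 16, 59]
  [62, 59, 46, 62, 46]
  [59, 58, 46, 59, 46]
Key observation: the optimum is the walk 1->0->1->0, with weight 98 min 62 min 98 = 62.
Optimal value attained by: walk 1->0->1->0.
Answer: (C^⊗3)[1][0] = 62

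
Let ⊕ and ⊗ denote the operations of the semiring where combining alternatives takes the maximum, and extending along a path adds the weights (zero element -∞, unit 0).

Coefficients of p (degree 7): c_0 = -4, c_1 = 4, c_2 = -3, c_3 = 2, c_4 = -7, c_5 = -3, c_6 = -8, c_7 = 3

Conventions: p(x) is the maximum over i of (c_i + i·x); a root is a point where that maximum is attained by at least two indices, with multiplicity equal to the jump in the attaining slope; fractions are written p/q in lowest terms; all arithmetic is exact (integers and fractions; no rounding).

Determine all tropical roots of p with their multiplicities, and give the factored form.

hull edge (i=0, c=-4) to (i=1, c=4): slope 8, span 1
hull edge (i=1, c=4) to (i=7, c=3): slope -1/6, span 6
Factored form: p(x) = 3 ⊗ (x ⊕ (-8)) ⊗ (x ⊕ 1/6) ⊗ (x ⊕ 1/6) ⊗ (x ⊕ 1/6) ⊗ (x ⊕ 1/6) ⊗ (x ⊕ 1/6) ⊗ (x ⊕ 1/6)
Answer: roots = -8 (mult 1), 1/6 (mult 6)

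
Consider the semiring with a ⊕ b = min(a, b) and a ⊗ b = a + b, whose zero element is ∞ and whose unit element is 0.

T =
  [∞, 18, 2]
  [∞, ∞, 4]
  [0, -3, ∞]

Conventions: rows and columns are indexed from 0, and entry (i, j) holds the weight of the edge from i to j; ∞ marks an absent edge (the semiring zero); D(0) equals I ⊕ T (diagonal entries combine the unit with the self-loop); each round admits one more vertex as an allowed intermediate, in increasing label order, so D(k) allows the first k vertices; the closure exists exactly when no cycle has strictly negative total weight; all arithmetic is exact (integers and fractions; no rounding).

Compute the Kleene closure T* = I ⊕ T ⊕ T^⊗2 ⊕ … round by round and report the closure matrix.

D(0):
  [0, 18, 2]
  [∞, 0, 4]
  [0, -3, 0]
D(1):
  [0, 18, 2]
  [∞, 0, 4]
  [0, -3, 0]
D(2):
  [0, 18, 2]
  [∞, 0, 4]
  [0, -3, 0]
D(3):
  [0, -1, 2]
  [4, 0, 4]
  [0, -3, 0]
Answer: T* = [[0, -1, 2], [4, 0, 4], [0, -3, 0]]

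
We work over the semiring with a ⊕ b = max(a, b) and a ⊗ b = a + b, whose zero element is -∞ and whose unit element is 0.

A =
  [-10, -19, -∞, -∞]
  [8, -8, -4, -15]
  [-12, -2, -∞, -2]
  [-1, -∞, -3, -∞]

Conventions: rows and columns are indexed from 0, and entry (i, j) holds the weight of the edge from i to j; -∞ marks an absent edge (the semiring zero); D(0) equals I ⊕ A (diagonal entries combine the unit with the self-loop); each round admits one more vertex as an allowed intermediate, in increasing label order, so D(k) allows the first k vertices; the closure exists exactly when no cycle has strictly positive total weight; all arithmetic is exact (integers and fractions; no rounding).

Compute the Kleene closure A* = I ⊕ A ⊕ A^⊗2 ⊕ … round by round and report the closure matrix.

D(0):
  [0, -19, -∞, -∞]
  [8, 0, -4, -15]
  [-12, -2, 0, -2]
  [-1, -∞, -3, 0]
D(1):
  [0, -19, -∞, -∞]
  [8, 0, -4, -15]
  [-12, -2, 0, -2]
  [-1, -20, -3, 0]
D(2):
  [0, -19, -23, -34]
  [8, 0, -4, -15]
  [6, -2, 0, -2]
  [-1, -20, -3, 0]
D(3):
  [0, -19, -23, -25]
  [8, 0, -4, -6]
  [6, -2, 0, -2]
  [3, -5, -3, 0]
D(4):
  [0, -19, -23, -25]
  [8, 0, -4, -6]
  [6, -2, 0, -2]
  [3, -5, -3, 0]
Answer: A* = [[0, -19, -23, -25], [8, 0, -4, -6], [6, -2, 0, -2], [3, -5, -3, 0]]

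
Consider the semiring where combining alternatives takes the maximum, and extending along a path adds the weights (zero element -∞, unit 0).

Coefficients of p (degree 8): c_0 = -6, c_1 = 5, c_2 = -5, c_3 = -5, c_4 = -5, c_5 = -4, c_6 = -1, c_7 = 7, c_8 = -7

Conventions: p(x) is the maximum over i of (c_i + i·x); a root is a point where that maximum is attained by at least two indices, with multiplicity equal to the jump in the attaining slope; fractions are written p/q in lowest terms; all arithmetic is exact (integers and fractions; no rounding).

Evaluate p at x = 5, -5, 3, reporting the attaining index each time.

p(5) = max(-6+0·5=-6, 5+1·5=10, -5+2·5=5, -5+3·5=10, -5+4·5=15, -4+5·5=21, -1+6·5=29, 7+7·5=42, -7+8·5=33) = 42 (attained by i=7)
p(-5) = max(-6+0·(-5)=-6, 5+1·(-5)=0, -5+2·(-5)=-15, -5+3·(-5)=-20, -5+4·(-5)=-25, -4+5·(-5)=-29, -1+6·(-5)=-31, 7+7·(-5)=-28, -7+8·(-5)=-47) = 0 (attained by i=1)
p(3) = max(-6+0·3=-6, 5+1·3=8, -5+2·3=1, -5+3·3=4, -5+4·3=7, -4+5·3=11, -1+6·3=17, 7+7·3=28, -7+8·3=17) = 28 (attained by i=7)
Answer: p(5) = 42; p(-5) = 0; p(3) = 28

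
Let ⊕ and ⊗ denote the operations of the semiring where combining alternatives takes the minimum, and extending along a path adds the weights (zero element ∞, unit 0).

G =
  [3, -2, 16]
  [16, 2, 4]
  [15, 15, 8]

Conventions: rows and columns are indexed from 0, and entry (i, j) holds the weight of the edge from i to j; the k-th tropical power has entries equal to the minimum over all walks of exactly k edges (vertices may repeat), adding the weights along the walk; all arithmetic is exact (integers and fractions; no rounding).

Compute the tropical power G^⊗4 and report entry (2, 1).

G^⊗2:
  [6, 0, 2]
  [18, 4, 6]
  [18, 13, 16]
G^⊗3:
  [9, 2, 4]
  [20, 6, 8]
  [21, 15, 17]
G^⊗4:
  [12, 4, 6]
  [22, 8, 10]
  [24, 17, 19]
Key observation: the optimum is the walk 2->0->1->1->1, with weight 15 + (-2) + 2 + 2 = 17.
Optimal value attained by: walk 2->0->1->1->1.
Answer: (G^⊗4)[2][1] = 17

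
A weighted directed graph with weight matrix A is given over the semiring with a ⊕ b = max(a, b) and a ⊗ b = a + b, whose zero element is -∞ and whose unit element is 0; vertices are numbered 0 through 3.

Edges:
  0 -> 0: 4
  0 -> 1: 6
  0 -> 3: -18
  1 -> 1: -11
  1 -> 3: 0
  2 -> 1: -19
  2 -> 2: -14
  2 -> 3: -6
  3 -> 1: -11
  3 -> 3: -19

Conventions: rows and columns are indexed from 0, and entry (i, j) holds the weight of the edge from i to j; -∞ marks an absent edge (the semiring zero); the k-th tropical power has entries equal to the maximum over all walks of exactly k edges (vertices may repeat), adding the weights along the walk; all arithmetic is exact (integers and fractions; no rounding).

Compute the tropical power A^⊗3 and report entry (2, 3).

A^⊗2:
  [8, 10, -∞, 6]
  [-∞, -11, -∞, -11]
  [-∞, -17, -28, -19]
  [-∞, -22, -∞, -11]
A^⊗3:
  [12, 14, -∞, 10]
  [-∞, -22, -∞, -11]
  [-∞, -28, -42, -17]
  [-∞, -22, -∞, -22]
Key observation: the optimum is the walk 2->3->1->3, with weight (-6) + (-11) + 0 = -17.
Optimal value attained by: walk 2->3->1->3.
Answer: (A^⊗3)[2][3] = -17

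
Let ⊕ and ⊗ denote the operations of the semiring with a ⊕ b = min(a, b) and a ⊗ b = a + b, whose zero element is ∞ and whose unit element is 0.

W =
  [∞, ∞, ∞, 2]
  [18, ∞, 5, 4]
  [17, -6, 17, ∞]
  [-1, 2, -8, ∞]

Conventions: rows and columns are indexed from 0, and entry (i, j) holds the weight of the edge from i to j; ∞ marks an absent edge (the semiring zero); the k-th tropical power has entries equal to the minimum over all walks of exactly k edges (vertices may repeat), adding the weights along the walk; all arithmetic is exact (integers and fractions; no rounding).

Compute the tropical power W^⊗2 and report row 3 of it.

W^⊗2:
  [1, 4, -6, ∞]
  [3, -1, -4, 20]
  [12, 11, -1, -2]
  [9, -14, 7, 1]
Answer: row 3 of W^⊗2 = [9, -14, 7, 1]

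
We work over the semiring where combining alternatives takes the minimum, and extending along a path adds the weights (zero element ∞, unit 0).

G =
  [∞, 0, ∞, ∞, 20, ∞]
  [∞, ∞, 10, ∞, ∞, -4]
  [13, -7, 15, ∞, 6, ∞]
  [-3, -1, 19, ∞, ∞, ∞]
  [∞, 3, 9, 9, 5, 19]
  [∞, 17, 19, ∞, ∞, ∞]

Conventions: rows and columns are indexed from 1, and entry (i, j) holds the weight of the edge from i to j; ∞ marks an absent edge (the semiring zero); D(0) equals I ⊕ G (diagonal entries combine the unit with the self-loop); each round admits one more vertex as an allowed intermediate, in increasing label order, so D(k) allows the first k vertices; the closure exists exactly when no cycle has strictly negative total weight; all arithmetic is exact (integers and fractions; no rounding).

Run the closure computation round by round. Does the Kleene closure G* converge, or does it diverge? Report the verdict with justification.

D(0):
  [0, 0, ∞, ∞, 20, ∞]
  [∞, 0, 10, ∞, ∞, -4]
  [13, -7, 0, ∞, 6, ∞]
  [-3, -1, 19, 0, ∞, ∞]
  [∞, 3, 9, 9, 0, 19]
  [∞, 17, 19, ∞, ∞, 0]
D(1):
  [0, 0, ∞, ∞, 20, ∞]
  [∞, 0, 10, ∞, ∞, -4]
  [13, -7, 0, ∞, 6, ∞]
  [-3, -3, 19, 0, 17, ∞]
  [∞, 3, 9, 9, 0, 19]
  [∞, 17, 19, ∞, ∞, 0]
D(2):
  [0, 0, 10, ∞, 20, -4]
  [∞, 0, 10, ∞, ∞, -4]
  [13, -7, 0, ∞, 6, -11]
  [-3, -3, 7, 0, 17, -7]
  [∞, 3, 9, 9, 0, -1]
  [∞, 17, 19, ∞, ∞, 0]
D(3):
  [0, 0, 10, ∞, 16, -4]
  [23, 0, 10, ∞, 16, -4]
  [13, -7, 0, ∞, 6, -11]
  [-3, -3, 7, 0, 13, -7]
  [22, 2, 9, 9, 0, -2]
  [32, 12, 19, ∞, 25, 0]
D(4):
  [0, 0, 10, ∞, 16, -4]
  [23, 0, 10, ∞, 16, -4]
  [13, -7, 0, ∞, 6, -11]
  [-3, -3, 7, 0, 13, -7]
  [6, 2, 9, 9, 0, -2]
  [32, 12, 19, ∞, 25, 0]
D(5):
  [0, 0, 10, 25, 16, -4]
  [22, 0, 10, 25, 16, -4]
  [12, -7, 0, 15, 6, -11]
  [-3, -3, 7, 0, 13, -7]
  [6, 2, 9, 9, 0, -2]
  [31, 12, 19, 34, 25, 0]
D(6):
  [0, 0, 10, 25, 16, -4]
  [22, 0, 10, 25, 16, -4]
  [12, -7, 0, 15, 6, -11]
  [-3, -3, 7, 0, 13, -7]
  [6, 2, 9, 9, 0, -2]
  [31, 12, 19, 34, 25, 0]
Key observation: every diagonal entry stays at the unit through all rounds, so no improving cycle exists.
Answer: CONVERGES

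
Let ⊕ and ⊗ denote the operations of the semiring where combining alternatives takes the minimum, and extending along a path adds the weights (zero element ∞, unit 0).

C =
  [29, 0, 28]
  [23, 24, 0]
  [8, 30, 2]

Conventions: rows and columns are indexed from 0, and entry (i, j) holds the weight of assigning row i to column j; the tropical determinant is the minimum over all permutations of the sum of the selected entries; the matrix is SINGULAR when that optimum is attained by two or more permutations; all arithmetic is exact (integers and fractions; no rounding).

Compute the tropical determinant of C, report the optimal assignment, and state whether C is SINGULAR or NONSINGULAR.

σ = (0, 1, 2): 29 + 24 + 2 = 55
σ = (0, 2, 1): 29 + 0 + 30 = 59
σ = (1, 0, 2): 0 + 23 + 2 = 25
σ = (1, 2, 0): 0 + 0 + 8 = 8
σ = (2, 0, 1): 28 + 23 + 30 = 81
σ = (2, 1, 0): 28 + 24 + 8 = 60
Optimal value attained by: σ = (1, 2, 0).
Answer: det⊕(C) = 8; verdict: NONSINGULAR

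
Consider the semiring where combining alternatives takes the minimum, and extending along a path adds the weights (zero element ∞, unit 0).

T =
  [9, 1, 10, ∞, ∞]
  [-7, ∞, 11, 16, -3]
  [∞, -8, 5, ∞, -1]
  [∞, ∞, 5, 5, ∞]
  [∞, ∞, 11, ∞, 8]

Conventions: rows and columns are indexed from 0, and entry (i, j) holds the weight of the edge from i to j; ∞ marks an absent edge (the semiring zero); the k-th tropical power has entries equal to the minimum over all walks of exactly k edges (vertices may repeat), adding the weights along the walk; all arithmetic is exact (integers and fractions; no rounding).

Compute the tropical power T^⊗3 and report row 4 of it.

T^⊗2:
  [-6, 2, 12, 17, -2]
  [2, -6, 3, 21, 5]
  [-15, -3, 3, 8, -11]
  [∞, -3, 10, 10, 4]
  [∞, 3, 16, ∞, 10]
T^⊗3:
  [-5, -5, 4, 18, -1]
  [-13, -5, 5, 10, -9]
  [-10, -14, -5, 13, -6]
  [-10, 2, 8, 13, -6]
  [-4, 8, 14, 19, 0]
Answer: row 4 of T^⊗3 = [-4, 8, 14, 19, 0]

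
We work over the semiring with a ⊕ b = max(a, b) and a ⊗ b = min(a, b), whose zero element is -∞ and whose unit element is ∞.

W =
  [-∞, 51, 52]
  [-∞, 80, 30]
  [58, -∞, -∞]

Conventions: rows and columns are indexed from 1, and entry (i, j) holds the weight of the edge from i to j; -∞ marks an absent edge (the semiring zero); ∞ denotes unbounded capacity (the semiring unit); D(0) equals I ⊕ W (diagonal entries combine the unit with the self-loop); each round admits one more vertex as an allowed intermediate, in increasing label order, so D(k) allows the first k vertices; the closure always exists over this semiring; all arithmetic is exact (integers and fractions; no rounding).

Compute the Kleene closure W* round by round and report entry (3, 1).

D(0):
  [∞, 51, 52]
  [-∞, ∞, 30]
  [58, -∞, ∞]
D(1):
  [∞, 51, 52]
  [-∞, ∞, 30]
  [58, 51, ∞]
D(2):
  [∞, 51, 52]
  [-∞, ∞, 30]
  [58, 51, ∞]
D(3):
  [∞, 51, 52]
  [30, ∞, 30]
  [58, 51, ∞]
Answer: W*[3][1] = 58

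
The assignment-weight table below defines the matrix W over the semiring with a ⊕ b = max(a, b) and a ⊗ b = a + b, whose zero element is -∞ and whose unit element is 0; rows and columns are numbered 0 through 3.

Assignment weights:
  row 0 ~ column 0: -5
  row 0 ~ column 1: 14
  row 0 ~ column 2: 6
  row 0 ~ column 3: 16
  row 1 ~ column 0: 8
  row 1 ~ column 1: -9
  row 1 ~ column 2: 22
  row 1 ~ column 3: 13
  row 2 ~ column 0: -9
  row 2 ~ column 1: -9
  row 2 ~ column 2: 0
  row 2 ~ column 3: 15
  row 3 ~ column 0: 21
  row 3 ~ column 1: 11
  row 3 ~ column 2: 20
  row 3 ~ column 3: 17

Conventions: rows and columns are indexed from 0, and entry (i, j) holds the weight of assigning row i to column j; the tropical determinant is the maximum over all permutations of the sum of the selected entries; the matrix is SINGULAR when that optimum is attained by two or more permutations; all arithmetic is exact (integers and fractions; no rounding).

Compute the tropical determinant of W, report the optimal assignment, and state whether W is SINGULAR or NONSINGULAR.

σ = (0, 1, 2, 3): (-5) + (-9) + 0 + 17 = 3
σ = (0, 1, 3, 2): (-5) + (-9) + 15 + 20 = 21
σ = (0, 2, 1, 3): (-5) + 22 + (-9) + 17 = 25
σ = (0, 2, 3, 1): (-5) + 22 + 15 + 11 = 43
σ = (0, 3, 1, 2): (-5) + 13 + (-9) + 20 = 19
σ = (0, 3, 2, 1): (-5) + 13 + 0 + 11 = 19
σ = (1, 0, 2, 3): 14 + 8 + 0 + 17 = 39
σ = (1, 0, 3, 2): 14 + 8 + 15 + 20 = 57
σ = (1, 2, 0, 3): 14 + 22 + (-9) + 17 = 44
σ = (1, 2, 3, 0): 14 + 22 + 15 + 21 = 72
σ = (1, 3, 0, 2): 14 + 13 + (-9) + 20 = 38
σ = (1, 3, 2, 0): 14 + 13 + 0 + 21 = 48
σ = (2, 0, 1, 3): 6 + 8 + (-9) + 17 = 22
σ = (2, 0, 3, 1): 6 + 8 + 15 + 11 = 40
σ = (2, 1, 0, 3): 6 + (-9) + (-9) + 17 = 5
σ = (2, 1, 3, 0): 6 + (-9) + 15 + 21 = 33
σ = (2, 3, 0, 1): 6 + 13 + (-9) + 11 = 21
σ = (2, 3, 1, 0): 6 + 13 + (-9) + 21 = 31
σ = (3, 0, 1, 2): 16 + 8 + (-9) + 20 = 35
σ = (3, 0, 2, 1): 16 + 8 + 0 + 11 = 35
σ = (3, 1, 0, 2): 16 + (-9) + (-9) + 20 = 18
σ = (3, 1, 2, 0): 16 + (-9) + 0 + 21 = 28
σ = (3, 2, 0, 1): 16 + 22 + (-9) + 11 = 40
σ = (3, 2, 1, 0): 16 + 22 + (-9) + 21 = 50
Optimal value attained by: σ = (1, 2, 3, 0).
Answer: det⊕(W) = 72; verdict: NONSINGULAR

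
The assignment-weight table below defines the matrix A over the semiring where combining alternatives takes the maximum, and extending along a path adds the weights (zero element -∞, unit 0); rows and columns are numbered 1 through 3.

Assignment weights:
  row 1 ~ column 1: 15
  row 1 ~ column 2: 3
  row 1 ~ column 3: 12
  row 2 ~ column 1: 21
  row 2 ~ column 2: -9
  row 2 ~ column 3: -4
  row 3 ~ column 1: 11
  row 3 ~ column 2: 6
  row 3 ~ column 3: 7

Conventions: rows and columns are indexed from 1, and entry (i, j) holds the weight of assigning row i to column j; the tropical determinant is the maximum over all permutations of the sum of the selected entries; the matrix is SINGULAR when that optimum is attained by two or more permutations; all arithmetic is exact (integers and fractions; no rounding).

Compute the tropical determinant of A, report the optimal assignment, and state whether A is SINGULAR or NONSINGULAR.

σ = (1, 2, 3): 15 + (-9) + 7 = 13
σ = (1, 3, 2): 15 + (-4) + 6 = 17
σ = (2, 1, 3): 3 + 21 + 7 = 31
σ = (2, 3, 1): 3 + (-4) + 11 = 10
σ = (3, 1, 2): 12 + 21 + 6 = 39
σ = (3, 2, 1): 12 + (-9) + 11 = 14
Optimal value attained by: σ = (3, 1, 2).
Answer: det⊕(A) = 39; verdict: NONSINGULAR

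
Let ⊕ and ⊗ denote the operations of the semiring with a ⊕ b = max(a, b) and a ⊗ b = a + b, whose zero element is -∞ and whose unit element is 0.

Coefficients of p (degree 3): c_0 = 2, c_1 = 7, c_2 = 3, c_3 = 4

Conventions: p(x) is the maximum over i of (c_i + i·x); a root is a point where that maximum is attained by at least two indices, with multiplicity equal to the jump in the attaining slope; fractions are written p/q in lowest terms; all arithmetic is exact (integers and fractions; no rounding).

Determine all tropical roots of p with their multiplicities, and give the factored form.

hull edge (i=0, c=2) to (i=1, c=7): slope 5, span 1
hull edge (i=1, c=7) to (i=3, c=4): slope -3/2, span 2
Factored form: p(x) = 4 ⊗ (x ⊕ (-5)) ⊗ (x ⊕ 3/2) ⊗ (x ⊕ 3/2)
Answer: roots = -5 (mult 1), 3/2 (mult 2)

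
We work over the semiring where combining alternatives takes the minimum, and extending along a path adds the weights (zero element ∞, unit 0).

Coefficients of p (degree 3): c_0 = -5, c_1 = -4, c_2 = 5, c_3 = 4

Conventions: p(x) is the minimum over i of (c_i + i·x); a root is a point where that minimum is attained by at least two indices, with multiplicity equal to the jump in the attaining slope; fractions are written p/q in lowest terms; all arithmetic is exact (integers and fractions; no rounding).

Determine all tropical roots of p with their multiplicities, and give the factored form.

hull edge (i=0, c=-5) to (i=1, c=-4): slope 1, span 1
hull edge (i=1, c=-4) to (i=3, c=4): slope 4, span 2
Factored form: p(x) = 4 ⊗ (x ⊕ (-4)) ⊗ (x ⊕ (-4)) ⊗ (x ⊕ (-1))
Answer: roots = -4 (mult 2), -1 (mult 1)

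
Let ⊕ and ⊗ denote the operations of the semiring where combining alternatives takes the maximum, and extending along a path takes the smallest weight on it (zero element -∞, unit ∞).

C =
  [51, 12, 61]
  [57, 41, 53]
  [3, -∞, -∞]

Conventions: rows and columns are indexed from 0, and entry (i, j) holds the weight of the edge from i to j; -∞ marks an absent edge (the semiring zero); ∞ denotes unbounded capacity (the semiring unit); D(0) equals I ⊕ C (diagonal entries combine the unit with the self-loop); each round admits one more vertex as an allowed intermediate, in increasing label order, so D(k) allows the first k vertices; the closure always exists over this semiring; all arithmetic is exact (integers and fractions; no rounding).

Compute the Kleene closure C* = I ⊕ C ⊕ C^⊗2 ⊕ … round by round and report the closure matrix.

D(0):
  [∞, 12, 61]
  [57, ∞, 53]
  [3, -∞, ∞]
D(1):
  [∞, 12, 61]
  [57, ∞, 57]
  [3, 3, ∞]
D(2):
  [∞, 12, 61]
  [57, ∞, 57]
  [3, 3, ∞]
D(3):
  [∞, 12, 61]
  [57, ∞, 57]
  [3, 3, ∞]
Answer: C* = [[∞, 12, 61], [57, ∞, 57], [3, 3, ∞]]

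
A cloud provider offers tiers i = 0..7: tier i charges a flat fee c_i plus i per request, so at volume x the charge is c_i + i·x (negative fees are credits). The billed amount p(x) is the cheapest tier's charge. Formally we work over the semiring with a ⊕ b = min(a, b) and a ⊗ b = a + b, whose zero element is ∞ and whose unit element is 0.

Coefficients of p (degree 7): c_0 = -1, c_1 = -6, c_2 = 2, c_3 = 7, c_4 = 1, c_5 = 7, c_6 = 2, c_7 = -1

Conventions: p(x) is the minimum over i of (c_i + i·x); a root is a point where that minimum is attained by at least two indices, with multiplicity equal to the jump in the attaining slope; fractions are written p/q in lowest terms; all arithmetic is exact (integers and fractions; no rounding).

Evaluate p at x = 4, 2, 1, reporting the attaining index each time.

p(4) = min(-1+0·4=-1, -6+1·4=-2, 2+2·4=10, 7+3·4=19, 1+4·4=17, 7+5·4=27, 2+6·4=26, -1+7·4=27) = -2 (attained by i=1)
p(2) = min(-1+0·2=-1, -6+1·2=-4, 2+2·2=6, 7+3·2=13, 1+4·2=9, 7+5·2=17, 2+6·2=14, -1+7·2=13) = -4 (attained by i=1)
p(1) = min(-1+0·1=-1, -6+1·1=-5, 2+2·1=4, 7+3·1=10, 1+4·1=5, 7+5·1=12, 2+6·1=8, -1+7·1=6) = -5 (attained by i=1)
Answer: p(4) = -2; p(2) = -4; p(1) = -5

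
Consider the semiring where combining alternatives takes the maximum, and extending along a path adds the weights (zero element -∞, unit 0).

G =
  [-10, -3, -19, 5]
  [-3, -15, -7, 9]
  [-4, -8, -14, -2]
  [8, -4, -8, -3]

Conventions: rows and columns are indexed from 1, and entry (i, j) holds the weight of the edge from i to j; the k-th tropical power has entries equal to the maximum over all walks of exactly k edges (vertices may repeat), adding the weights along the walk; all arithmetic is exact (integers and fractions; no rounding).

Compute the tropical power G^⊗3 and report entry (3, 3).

G^⊗2:
  [13, 1, -3, 6]
  [17, 5, 1, 6]
  [6, -6, -10, 1]
  [5, 5, -11, 13]
G^⊗3:
  [14, 10, -2, 18]
  [14, 14, -2, 22]
  [9, 3, -7, 11]
  [21, 9, 5, 14]
Key observation: the optimum is the walk 3->1->4->3, with weight (-4) + 5 + (-8) = -7.
Optimal value attained by: walk 3->1->4->3.
Answer: (G^⊗3)[3][3] = -7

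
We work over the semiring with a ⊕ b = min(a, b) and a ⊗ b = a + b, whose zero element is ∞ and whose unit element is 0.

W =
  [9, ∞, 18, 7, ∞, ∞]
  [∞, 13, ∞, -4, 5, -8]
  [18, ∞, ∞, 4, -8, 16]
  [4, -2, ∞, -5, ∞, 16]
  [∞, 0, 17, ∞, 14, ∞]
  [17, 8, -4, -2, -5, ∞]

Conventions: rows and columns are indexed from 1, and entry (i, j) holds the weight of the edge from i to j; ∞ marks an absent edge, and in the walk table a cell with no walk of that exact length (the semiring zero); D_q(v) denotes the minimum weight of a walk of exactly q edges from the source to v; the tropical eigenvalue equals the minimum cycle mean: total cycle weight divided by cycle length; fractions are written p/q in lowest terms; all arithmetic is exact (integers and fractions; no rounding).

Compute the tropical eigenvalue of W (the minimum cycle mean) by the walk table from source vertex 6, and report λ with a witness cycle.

q=0: [∞, ∞, ∞, ∞, ∞, 0]
q=1: [17, 8, -4, -2, -5, ∞]
q=2: [2, -5, 12, -7, -12, 0]
q=3: [-3, -12, -4, -12, -5, -13]
q=4: [-8, -14, -17, -17, -18, -20]
q=5: [-13, -19, -24, -22, -25, -22]
q=6: [-18, -25, -26, -27, -32, -27]
Optimal cycle mean attained by: cycle 2->6->3->5->2, total (-8) + (-4) + (-8) + 0, length 4.
Answer: λ = -5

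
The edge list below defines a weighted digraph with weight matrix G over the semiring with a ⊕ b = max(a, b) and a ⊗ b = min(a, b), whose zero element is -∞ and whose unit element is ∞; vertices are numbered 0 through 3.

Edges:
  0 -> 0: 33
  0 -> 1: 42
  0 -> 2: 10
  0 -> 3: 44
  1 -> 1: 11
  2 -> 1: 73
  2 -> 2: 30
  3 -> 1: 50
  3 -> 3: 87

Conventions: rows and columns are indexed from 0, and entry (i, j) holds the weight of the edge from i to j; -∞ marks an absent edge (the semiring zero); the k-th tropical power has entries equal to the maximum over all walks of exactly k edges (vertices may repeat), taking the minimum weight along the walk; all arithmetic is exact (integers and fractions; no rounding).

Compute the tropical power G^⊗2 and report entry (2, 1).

G^⊗2:
  [33, 44, 10, 44]
  [-∞, 11, -∞, -∞]
  [-∞, 30, 30, -∞]
  [-∞, 50, -∞, 87]
Key observation: the optimum is the walk 2->2->1, with weight 30 min 73 = 30.
Optimal value attained by: walk 2->2->1.
Answer: (G^⊗2)[2][1] = 30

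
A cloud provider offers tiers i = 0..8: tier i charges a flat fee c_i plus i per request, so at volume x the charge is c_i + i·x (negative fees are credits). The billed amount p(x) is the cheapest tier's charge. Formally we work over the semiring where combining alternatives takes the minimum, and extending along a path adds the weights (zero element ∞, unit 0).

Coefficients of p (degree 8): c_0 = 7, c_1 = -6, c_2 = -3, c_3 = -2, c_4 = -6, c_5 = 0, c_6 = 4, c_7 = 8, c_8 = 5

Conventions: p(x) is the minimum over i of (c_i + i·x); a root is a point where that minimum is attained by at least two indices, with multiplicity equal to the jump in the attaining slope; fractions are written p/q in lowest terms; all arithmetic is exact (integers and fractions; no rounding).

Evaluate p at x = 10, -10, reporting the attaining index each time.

p(10) = min(7+0·10=7, -6+1·10=4, -3+2·10=17, -2+3·10=28, -6+4·10=34, 0+5·10=50, 4+6·10=64, 8+7·10=78, 5+8·10=85) = 4 (attained by i=1)
p(-10) = min(7+0·(-10)=7, -6+1·(-10)=-16, -3+2·(-10)=-23, -2+3·(-10)=-32, -6+4·(-10)=-46, 0+5·(-10)=-50, 4+6·(-10)=-56, 8+7·(-10)=-62, 5+8·(-10)=-75) = -75 (attained by i=8)
Answer: p(10) = 4; p(-10) = -75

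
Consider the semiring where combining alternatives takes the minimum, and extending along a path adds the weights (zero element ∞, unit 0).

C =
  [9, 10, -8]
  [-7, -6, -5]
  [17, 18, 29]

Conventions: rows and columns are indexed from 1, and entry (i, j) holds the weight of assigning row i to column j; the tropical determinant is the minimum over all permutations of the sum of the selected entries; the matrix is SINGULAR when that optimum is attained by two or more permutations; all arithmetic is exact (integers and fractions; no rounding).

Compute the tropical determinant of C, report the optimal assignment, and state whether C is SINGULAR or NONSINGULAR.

σ = (1, 2, 3): 9 + (-6) + 29 = 32
σ = (1, 3, 2): 9 + (-5) + 18 = 22
σ = (2, 1, 3): 10 + (-7) + 29 = 32
σ = (2, 3, 1): 10 + (-5) + 17 = 22
σ = (3, 1, 2): (-8) + (-7) + 18 = 3
σ = (3, 2, 1): (-8) + (-6) + 17 = 3
Optimal value attained by: σ = (3, 1, 2).
Answer: det⊕(C) = 3; verdict: SINGULAR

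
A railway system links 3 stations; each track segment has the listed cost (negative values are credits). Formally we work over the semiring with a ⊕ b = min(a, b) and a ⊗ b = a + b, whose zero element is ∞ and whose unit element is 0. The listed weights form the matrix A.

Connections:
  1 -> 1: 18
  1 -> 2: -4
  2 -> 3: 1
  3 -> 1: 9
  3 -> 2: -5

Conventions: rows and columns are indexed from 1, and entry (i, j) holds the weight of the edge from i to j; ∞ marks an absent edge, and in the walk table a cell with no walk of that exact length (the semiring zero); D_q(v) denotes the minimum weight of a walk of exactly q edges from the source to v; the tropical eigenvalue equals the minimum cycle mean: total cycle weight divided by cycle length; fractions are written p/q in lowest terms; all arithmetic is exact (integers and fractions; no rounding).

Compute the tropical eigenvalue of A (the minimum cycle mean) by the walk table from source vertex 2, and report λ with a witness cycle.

q=0: [∞, 0, ∞]
q=1: [∞, ∞, 1]
q=2: [10, -4, ∞]
q=3: [28, 6, -3]
Optimal cycle mean attained by: cycle 2->3->2, total 1 + (-5), length 2.
Answer: λ = -2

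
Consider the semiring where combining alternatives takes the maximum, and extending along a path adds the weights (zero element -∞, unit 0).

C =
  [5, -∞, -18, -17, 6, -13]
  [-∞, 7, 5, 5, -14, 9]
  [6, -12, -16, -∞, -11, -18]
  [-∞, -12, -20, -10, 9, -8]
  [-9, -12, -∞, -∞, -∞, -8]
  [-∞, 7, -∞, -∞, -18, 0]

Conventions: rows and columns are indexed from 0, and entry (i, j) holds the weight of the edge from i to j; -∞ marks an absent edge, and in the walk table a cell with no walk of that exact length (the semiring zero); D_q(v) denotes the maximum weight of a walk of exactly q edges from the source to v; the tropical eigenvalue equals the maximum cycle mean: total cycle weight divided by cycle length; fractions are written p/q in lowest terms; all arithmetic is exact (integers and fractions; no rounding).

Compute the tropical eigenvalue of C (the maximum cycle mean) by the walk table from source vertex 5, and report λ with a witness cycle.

q=0: [-∞, -∞, -∞, -∞, -∞, 0]
q=1: [-∞, 7, -∞, -∞, -18, 0]
q=2: [-27, 14, 12, 12, -7, 16]
q=3: [18, 23, 19, 19, 21, 23]
q=4: [25, 30, 28, 28, 28, 32]
q=5: [34, 39, 35, 35, 37, 39]
q=6: [41, 46, 44, 44, 44, 48]
Optimal cycle mean attained by: cycle 1->5->1, total 9 + 7, length 2.
Answer: λ = 8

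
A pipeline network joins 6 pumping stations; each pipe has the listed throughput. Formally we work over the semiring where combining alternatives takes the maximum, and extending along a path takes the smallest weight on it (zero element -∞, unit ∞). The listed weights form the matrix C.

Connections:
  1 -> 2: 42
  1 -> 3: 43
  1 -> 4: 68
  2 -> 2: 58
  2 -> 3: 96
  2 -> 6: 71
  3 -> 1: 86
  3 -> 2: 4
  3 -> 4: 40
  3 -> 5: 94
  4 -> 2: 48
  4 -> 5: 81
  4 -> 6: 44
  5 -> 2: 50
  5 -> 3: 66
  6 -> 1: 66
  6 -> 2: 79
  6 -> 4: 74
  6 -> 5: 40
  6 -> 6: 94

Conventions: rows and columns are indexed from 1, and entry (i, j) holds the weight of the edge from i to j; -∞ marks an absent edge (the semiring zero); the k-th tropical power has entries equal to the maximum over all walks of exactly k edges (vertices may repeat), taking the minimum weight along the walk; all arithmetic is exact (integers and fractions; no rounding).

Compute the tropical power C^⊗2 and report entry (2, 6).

C^⊗2:
  [43, 48, 42, 40, 68, 44]
  [86, 71, 58, 71, 94, 71]
  [-∞, 50, 66, 68, 40, 40]
  [44, 50, 66, 44, 40, 48]
  [66, 50, 50, 40, 66, 50]
  [66, 79, 79, 74, 74, 94]
Key observation: the optimum is the walk 2->6->6, with weight 71 min 94 = 71.
Optimal value attained by: walk 2->6->6.
Answer: (C^⊗2)[2][6] = 71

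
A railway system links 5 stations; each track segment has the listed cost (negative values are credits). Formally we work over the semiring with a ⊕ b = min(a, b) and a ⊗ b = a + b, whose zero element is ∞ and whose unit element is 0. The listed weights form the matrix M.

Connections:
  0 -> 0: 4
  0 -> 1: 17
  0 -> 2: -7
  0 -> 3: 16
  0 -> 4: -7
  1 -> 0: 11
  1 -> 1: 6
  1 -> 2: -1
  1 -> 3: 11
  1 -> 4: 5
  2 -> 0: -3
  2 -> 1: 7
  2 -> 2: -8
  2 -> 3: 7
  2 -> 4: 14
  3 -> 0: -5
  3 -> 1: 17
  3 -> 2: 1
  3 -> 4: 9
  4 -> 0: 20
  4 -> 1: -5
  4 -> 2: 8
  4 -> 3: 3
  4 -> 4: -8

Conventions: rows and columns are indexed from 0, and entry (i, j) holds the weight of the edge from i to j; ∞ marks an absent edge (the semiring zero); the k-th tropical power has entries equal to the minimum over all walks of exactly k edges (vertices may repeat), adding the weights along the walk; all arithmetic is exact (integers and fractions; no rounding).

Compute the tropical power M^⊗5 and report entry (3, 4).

M^⊗2:
  [-10, -12, -15, -4, -15]
  [-4, 0, -9, 6, -3]
  [-11, -1, -16, -1, -10]
  [-2, 4, -12, 8, -12]
  [-2, -13, -6, -5, -16]
M^⊗3:
  [-18, -20, -23, -12, -23]
  [-12, -8, -17, -2, -11]
  [-19, -15, -24, -9, -18]
  [-15, -17, -20, -9, -20]
  [-10, -21, -14, -13, -24]
M^⊗4:
  [-26, -28, -31, -20, -31]
  [-20, -16, -25, -10, -19]
  [-27, -23, -32, -17, -26]
  [-23, -25, -28, -17, -28]
  [-18, -29, -22, -21, -32]
M^⊗5:
  [-34, -36, -39, -28, -39]
  [-28, -24, -33, -18, -27]
  [-35, -31, -40, -25, -34]
  [-31, -33, -36, -25, -36]
  [-26, -37, -30, -29, -40]
Key observation: the optimum is the walk 3->0->4->4->4->4, with weight (-5) + (-7) + (-8) + (-8) + (-8) = -36.
Optimal value attained by: walk 3->0->4->4->4->4.
Answer: (M^⊗5)[3][4] = -36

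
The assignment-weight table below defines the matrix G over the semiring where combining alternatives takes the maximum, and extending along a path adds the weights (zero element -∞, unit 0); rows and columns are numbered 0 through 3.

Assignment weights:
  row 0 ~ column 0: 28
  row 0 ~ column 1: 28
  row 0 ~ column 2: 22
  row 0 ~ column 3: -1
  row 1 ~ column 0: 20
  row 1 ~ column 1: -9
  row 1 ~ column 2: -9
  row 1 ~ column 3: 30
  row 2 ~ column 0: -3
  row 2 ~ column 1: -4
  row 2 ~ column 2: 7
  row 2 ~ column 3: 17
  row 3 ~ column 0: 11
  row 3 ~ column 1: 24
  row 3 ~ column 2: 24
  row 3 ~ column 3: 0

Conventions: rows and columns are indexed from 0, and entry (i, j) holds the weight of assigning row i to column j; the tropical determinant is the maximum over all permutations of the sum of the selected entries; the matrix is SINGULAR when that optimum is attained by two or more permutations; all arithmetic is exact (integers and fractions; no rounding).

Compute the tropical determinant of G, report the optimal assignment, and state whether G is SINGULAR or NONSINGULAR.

σ = (0, 1, 2, 3): 28 + (-9) + 7 + 0 = 26
σ = (0, 1, 3, 2): 28 + (-9) + 17 + 24 = 60
σ = (0, 2, 1, 3): 28 + (-9) + (-4) + 0 = 15
σ = (0, 2, 3, 1): 28 + (-9) + 17 + 24 = 60
σ = (0, 3, 1, 2): 28 + 30 + (-4) + 24 = 78
σ = (0, 3, 2, 1): 28 + 30 + 7 + 24 = 89
σ = (1, 0, 2, 3): 28 + 20 + 7 + 0 = 55
σ = (1, 0, 3, 2): 28 + 20 + 17 + 24 = 89
σ = (1, 2, 0, 3): 28 + (-9) + (-3) + 0 = 16
σ = (1, 2, 3, 0): 28 + (-9) + 17 + 11 = 47
σ = (1, 3, 0, 2): 28 + 30 + (-3) + 24 = 79
σ = (1, 3, 2, 0): 28 + 30 + 7 + 11 = 76
σ = (2, 0, 1, 3): 22 + 20 + (-4) + 0 = 38
σ = (2, 0, 3, 1): 22 + 20 + 17 + 24 = 83
σ = (2, 1, 0, 3): 22 + (-9) + (-3) + 0 = 10
σ = (2, 1, 3, 0): 22 + (-9) + 17 + 11 = 41
σ = (2, 3, 0, 1): 22 + 30 + (-3) + 24 = 73
σ = (2, 3, 1, 0): 22 + 30 + (-4) + 11 = 59
σ = (3, 0, 1, 2): (-1) + 20 + (-4) + 24 = 39
σ = (3, 0, 2, 1): (-1) + 20 + 7 + 24 = 50
σ = (3, 1, 0, 2): (-1) + (-9) + (-3) + 24 = 11
σ = (3, 1, 2, 0): (-1) + (-9) + 7 + 11 = 8
σ = (3, 2, 0, 1): (-1) + (-9) + (-3) + 24 = 11
σ = (3, 2, 1, 0): (-1) + (-9) + (-4) + 11 = -3
Optimal value attained by: σ = (0, 3, 2, 1).
Answer: det⊕(G) = 89; verdict: SINGULAR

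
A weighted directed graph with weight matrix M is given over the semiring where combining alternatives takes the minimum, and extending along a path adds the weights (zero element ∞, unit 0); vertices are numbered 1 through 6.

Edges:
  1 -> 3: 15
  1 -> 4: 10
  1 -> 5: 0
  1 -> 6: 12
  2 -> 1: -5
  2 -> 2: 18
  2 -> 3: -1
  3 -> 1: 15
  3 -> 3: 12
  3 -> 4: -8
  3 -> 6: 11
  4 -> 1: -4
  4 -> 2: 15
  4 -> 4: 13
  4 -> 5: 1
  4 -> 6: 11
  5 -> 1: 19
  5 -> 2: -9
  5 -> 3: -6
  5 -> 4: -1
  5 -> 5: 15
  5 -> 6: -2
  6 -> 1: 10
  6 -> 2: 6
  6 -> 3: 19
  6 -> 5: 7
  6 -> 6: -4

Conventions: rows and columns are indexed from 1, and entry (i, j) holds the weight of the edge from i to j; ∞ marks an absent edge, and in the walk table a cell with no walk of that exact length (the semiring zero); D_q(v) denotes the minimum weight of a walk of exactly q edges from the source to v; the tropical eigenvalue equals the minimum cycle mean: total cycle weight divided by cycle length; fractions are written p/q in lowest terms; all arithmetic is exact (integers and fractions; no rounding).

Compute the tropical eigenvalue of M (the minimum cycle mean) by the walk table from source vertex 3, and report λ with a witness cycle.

q=0: [∞, ∞, 0, ∞, ∞, ∞]
q=1: [15, ∞, 12, -8, ∞, 11]
q=2: [-12, 7, 24, 4, -7, 3]
q=3: [0, -16, -13, -8, -12, -9]
q=4: [-21, -21, -18, -21, -7, -14]
q=5: [-26, -16, -22, -26, -21, -18]
q=6: [-30, -30, -27, -30, -26, -23]
Optimal cycle mean attained by: cycle 1->5->2->1, total 0 + (-9) + (-5), length 3.
Answer: λ = -14/3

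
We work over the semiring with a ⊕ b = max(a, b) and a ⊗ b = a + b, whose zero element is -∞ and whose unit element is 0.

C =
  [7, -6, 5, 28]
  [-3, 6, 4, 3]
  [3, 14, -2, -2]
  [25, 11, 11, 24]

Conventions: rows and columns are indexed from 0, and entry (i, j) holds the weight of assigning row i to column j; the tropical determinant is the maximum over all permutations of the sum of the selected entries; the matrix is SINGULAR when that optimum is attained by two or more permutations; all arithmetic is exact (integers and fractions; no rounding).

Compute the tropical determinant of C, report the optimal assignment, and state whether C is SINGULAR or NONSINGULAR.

σ = (0, 1, 2, 3): 7 + 6 + (-2) + 24 = 35
σ = (0, 1, 3, 2): 7 + 6 + (-2) + 11 = 22
σ = (0, 2, 1, 3): 7 + 4 + 14 + 24 = 49
σ = (0, 2, 3, 1): 7 + 4 + (-2) + 11 = 20
σ = (0, 3, 1, 2): 7 + 3 + 14 + 11 = 35
σ = (0, 3, 2, 1): 7 + 3 + (-2) + 11 = 19
σ = (1, 0, 2, 3): (-6) + (-3) + (-2) + 24 = 13
σ = (1, 0, 3, 2): (-6) + (-3) + (-2) + 11 = 0
σ = (1, 2, 0, 3): (-6) + 4 + 3 + 24 = 25
σ = (1, 2, 3, 0): (-6) + 4 + (-2) + 25 = 21
σ = (1, 3, 0, 2): (-6) + 3 + 3 + 11 = 11
σ = (1, 3, 2, 0): (-6) + 3 + (-2) + 25 = 20
σ = (2, 0, 1, 3): 5 + (-3) + 14 + 24 = 40
σ = (2, 0, 3, 1): 5 + (-3) + (-2) + 11 = 11
σ = (2, 1, 0, 3): 5 + 6 + 3 + 24 = 38
σ = (2, 1, 3, 0): 5 + 6 + (-2) + 25 = 34
σ = (2, 3, 0, 1): 5 + 3 + 3 + 11 = 22
σ = (2, 3, 1, 0): 5 + 3 + 14 + 25 = 47
σ = (3, 0, 1, 2): 28 + (-3) + 14 + 11 = 50
σ = (3, 0, 2, 1): 28 + (-3) + (-2) + 11 = 34
σ = (3, 1, 0, 2): 28 + 6 + 3 + 11 = 48
σ = (3, 1, 2, 0): 28 + 6 + (-2) + 25 = 57
σ = (3, 2, 0, 1): 28 + 4 + 3 + 11 = 46
σ = (3, 2, 1, 0): 28 + 4 + 14 + 25 = 71
Optimal value attained by: σ = (3, 2, 1, 0).
Answer: det⊕(C) = 71; verdict: NONSINGULAR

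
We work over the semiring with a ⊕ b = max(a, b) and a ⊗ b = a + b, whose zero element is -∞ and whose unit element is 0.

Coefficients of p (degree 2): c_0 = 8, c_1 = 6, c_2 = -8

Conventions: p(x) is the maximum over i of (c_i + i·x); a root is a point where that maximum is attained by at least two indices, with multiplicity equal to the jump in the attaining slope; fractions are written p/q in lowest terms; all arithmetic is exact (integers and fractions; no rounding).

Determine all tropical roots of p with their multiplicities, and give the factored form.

hull edge (i=0, c=8) to (i=1, c=6): slope -2, span 1
hull edge (i=1, c=6) to (i=2, c=-8): slope -14, span 1
Factored form: p(x) = -8 ⊗ (x ⊕ 2) ⊗ (x ⊕ 14)
Answer: roots = 2 (mult 1), 14 (mult 1)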